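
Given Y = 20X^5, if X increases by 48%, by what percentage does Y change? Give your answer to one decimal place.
610.1%

For Y = 20X^5:
If X → X(1 + 0.48)
Then Y → Y · (1 + 0.48)^5
     ≈ Y · 7.1008

Percentage change = ((1 + 0.48)^5 − 1) × 100% ≈ 610.1%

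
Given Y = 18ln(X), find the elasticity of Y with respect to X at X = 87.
Elasticity = 1/ln(87) ≈ 0.2239

Elasticity = (dY/dX) · (X/Y)

dY/dX = 18/X
At X = 87: dY/dX = 6/29, Y = 18·ln(87)

Elasticity = (6/29) · (87 / (18·ln(87))) = 1/ln(87) ≈ 0.2239

Interpretation: for a small percentage change in X, the percentage change in Y is approximately 0.22 times as large.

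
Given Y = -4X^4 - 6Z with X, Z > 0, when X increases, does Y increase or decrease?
Y decreases

Taking the partial derivative:
∂Y/∂X = -16X^3

∂Y/∂X = -16X^3 < 0 (assuming positive values)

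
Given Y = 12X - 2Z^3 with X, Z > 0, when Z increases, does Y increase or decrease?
Y decreases

Taking the partial derivative:
∂Y/∂Z = -6Z^2

∂Y/∂Z = -6Z^2 < 0 (assuming positive values)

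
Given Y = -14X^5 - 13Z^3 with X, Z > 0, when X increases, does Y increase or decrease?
Y decreases

Taking the partial derivative:
∂Y/∂X = -70X^4

∂Y/∂X = -70X^4 < 0 (assuming positive values)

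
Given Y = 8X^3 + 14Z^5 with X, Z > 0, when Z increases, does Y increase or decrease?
Y increases

Taking the partial derivative:
∂Y/∂Z = 70Z^4

∂Y/∂Z = 70Z^4 > 0 (assuming positive values)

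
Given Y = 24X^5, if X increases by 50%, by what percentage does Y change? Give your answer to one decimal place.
659.4%

For Y = 24X^5:
If X → X(1 + 0.5)
Then Y → Y · (1 + 0.5)^5
     ≈ Y · 7.5938

Percentage change = ((1 + 0.5)^5 − 1) × 100% ≈ 659.4%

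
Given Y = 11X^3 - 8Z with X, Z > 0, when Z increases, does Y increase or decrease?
Y decreases

Taking the partial derivative:
∂Y/∂Z = -8

∂Y/∂Z = -8 < 0 (assuming positive values)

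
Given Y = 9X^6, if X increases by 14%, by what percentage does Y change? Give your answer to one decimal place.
119.5%

For Y = 9X^6:
If X → X(1 + 0.14)
Then Y → Y · (1 + 0.14)^6
     ≈ Y · 2.1950

Percentage change = ((1 + 0.14)^6 − 1) × 100% ≈ 119.5%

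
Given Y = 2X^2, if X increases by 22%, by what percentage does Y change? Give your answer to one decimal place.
48.8%

For Y = 2X^2:
If X → X(1 + 0.22)
Then Y → Y · (1 + 0.22)^2
     = Y · 1.4884

Percentage change = ((1 + 0.22)^2 − 1) × 100% ≈ 48.8%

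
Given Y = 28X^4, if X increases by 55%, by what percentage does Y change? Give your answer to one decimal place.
477.2%

For Y = 28X^4:
If X → X(1 + 0.55)
Then Y → Y · (1 + 0.55)^4
     ≈ Y · 5.7720

Percentage change = ((1 + 0.55)^4 − 1) × 100% ≈ 477.2%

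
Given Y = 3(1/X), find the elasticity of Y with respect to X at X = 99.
Elasticity = -1

Elasticity = (dY/dX) · (X/Y)

dY/dX = -3/X²
At X = 99: dY/dX = -1/3267, Y = 1/33

Elasticity = (-1/3267) · (99 / (1/33)) = -1

Interpretation: for a small percentage change in X, the percentage change in Y is approximately -1.00 times as large.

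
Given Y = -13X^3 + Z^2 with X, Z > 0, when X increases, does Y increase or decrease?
Y decreases

Taking the partial derivative:
∂Y/∂X = -39X^2

∂Y/∂X = -39X^2 < 0 (assuming positive values)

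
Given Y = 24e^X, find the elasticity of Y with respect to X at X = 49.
Elasticity = 49

Elasticity = (dY/dX) · (X/Y)

dY/dX = 24·e^X
At X = 49: dY/dX = 24·e^49, Y = 24·e^49

Elasticity = (24·e^49) · (49 / (24·e^49)) = 49

Interpretation: for a small percentage change in X, the percentage change in Y is approximately 49.00 times as large.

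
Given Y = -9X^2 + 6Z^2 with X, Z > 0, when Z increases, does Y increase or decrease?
Y increases

Taking the partial derivative:
∂Y/∂Z = 12Z

∂Y/∂Z = 12Z > 0 (assuming positive values)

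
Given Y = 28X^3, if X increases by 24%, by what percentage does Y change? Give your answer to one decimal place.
90.7%

For Y = 28X^3:
If X → X(1 + 0.24)
Then Y → Y · (1 + 0.24)^3
     ≈ Y · 1.9066

Percentage change = ((1 + 0.24)^3 − 1) × 100% ≈ 90.7%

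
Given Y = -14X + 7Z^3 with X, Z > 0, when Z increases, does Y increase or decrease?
Y increases

Taking the partial derivative:
∂Y/∂Z = 21Z^2

∂Y/∂Z = 21Z^2 > 0 (assuming positive values)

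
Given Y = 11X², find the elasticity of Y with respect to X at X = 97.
Elasticity = 2

Elasticity = (dY/dX) · (X/Y)

dY/dX = 22·X
At X = 97: dY/dX = 2134, Y = 103499

Elasticity = 2134 · (97 / 103499) = 2

Interpretation: for a small percentage change in X, the percentage change in Y is approximately 2.00 times as large.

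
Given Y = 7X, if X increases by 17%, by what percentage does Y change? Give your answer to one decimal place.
17.0%

For Y = 7X:
If X → X(1 + 0.17)
Then Y → Y · (1 + 0.17)^1
     = Y · 1.1700

Percentage change = ((1 + 0.17)^1 − 1) × 100% = 17.0%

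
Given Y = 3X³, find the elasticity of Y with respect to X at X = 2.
Elasticity = 3

Elasticity = (dY/dX) · (X/Y)

dY/dX = 9·X²
At X = 2: dY/dX = 36, Y = 24

Elasticity = 36 · (2 / 24) = 3

Interpretation: for a small percentage change in X, the percentage change in Y is approximately 3.00 times as large.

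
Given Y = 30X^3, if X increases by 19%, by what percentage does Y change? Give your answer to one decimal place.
68.5%

For Y = 30X^3:
If X → X(1 + 0.19)
Then Y → Y · (1 + 0.19)^3
     ≈ Y · 1.6852

Percentage change = ((1 + 0.19)^3 − 1) × 100% ≈ 68.5%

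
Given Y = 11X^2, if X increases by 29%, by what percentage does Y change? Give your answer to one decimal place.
66.4%

For Y = 11X^2:
If X → X(1 + 0.29)
Then Y → Y · (1 + 0.29)^2
     = Y · 1.6641

Percentage change = ((1 + 0.29)^2 − 1) × 100% ≈ 66.4%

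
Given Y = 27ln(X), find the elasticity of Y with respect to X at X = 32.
Elasticity = 1/ln(32) ≈ 0.2885

Elasticity = (dY/dX) · (X/Y)

dY/dX = 27/X
At X = 32: dY/dX = 27/32, Y = 27·ln(32)

Elasticity = (27/32) · (32 / (27·ln(32))) = 1/ln(32) ≈ 0.2885

Interpretation: for a small percentage change in X, the percentage change in Y is approximately 0.29 times as large.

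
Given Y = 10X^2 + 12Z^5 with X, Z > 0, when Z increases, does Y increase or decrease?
Y increases

Taking the partial derivative:
∂Y/∂Z = 60Z^4

∂Y/∂Z = 60Z^4 > 0 (assuming positive values)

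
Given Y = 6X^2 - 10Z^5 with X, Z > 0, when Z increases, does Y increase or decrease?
Y decreases

Taking the partial derivative:
∂Y/∂Z = -50Z^4

∂Y/∂Z = -50Z^4 < 0 (assuming positive values)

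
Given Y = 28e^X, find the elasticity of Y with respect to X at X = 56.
Elasticity = 56

Elasticity = (dY/dX) · (X/Y)

dY/dX = 28·e^X
At X = 56: dY/dX = 28·e^56, Y = 28·e^56

Elasticity = (28·e^56) · (56 / (28·e^56)) = 56

Interpretation: for a small percentage change in X, the percentage change in Y is approximately 56.00 times as large.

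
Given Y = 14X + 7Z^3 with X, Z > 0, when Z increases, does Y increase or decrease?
Y increases

Taking the partial derivative:
∂Y/∂Z = 21Z^2

∂Y/∂Z = 21Z^2 > 0 (assuming positive values)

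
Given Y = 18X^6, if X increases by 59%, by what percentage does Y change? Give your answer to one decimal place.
1515.8%

For Y = 18X^6:
If X → X(1 + 0.59)
Then Y → Y · (1 + 0.59)^6
     ≈ Y · 16.1578

Percentage change = ((1 + 0.59)^6 − 1) × 100% ≈ 1515.8%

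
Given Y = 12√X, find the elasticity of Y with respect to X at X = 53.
Elasticity = 1/2

Elasticity = (dY/dX) · (X/Y)

dY/dX = 6/√X
At X = 53: dY/dX = 6·√53/53, Y = 12·√53

Elasticity = (6·√53/53) · (53 / (12·√53)) = 1/2

Interpretation: for a small percentage change in X, the percentage change in Y is approximately 0.50 times as large.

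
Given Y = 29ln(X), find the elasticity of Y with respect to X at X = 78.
Elasticity = 1/ln(78) ≈ 0.2295

Elasticity = (dY/dX) · (X/Y)

dY/dX = 29/X
At X = 78: dY/dX = 29/78, Y = 29·ln(78)

Elasticity = (29/78) · (78 / (29·ln(78))) = 1/ln(78) ≈ 0.2295

Interpretation: for a small percentage change in X, the percentage change in Y is approximately 0.23 times as large.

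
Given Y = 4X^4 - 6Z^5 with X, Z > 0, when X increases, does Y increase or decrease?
Y increases

Taking the partial derivative:
∂Y/∂X = 16X^3

∂Y/∂X = 16X^3 > 0 (assuming positive values)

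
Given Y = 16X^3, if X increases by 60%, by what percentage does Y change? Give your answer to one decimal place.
309.6%

For Y = 16X^3:
If X → X(1 + 0.6)
Then Y → Y · (1 + 0.6)^3
     = Y · 4.0960

Percentage change = ((1 + 0.6)^3 − 1) × 100% = 309.6%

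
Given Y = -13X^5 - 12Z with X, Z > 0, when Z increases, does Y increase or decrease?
Y decreases

Taking the partial derivative:
∂Y/∂Z = -12

∂Y/∂Z = -12 < 0 (assuming positive values)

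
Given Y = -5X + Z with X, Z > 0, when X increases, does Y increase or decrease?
Y decreases

Taking the partial derivative:
∂Y/∂X = -5

∂Y/∂X = -5 < 0 (assuming positive values)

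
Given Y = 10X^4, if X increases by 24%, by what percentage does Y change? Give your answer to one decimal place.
136.4%

For Y = 10X^4:
If X → X(1 + 0.24)
Then Y → Y · (1 + 0.24)^4
     ≈ Y · 2.3642

Percentage change = ((1 + 0.24)^4 − 1) × 100% ≈ 136.4%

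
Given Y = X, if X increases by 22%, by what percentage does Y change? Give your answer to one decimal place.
22.0%

For Y = X:
If X → X(1 + 0.22)
Then Y → Y · (1 + 0.22)^1
     = Y · 1.2200

Percentage change = ((1 + 0.22)^1 − 1) × 100% = 22.0%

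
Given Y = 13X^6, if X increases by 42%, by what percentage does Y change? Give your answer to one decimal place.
719.8%

For Y = 13X^6:
If X → X(1 + 0.42)
Then Y → Y · (1 + 0.42)^6
     ≈ Y · 8.1984

Percentage change = ((1 + 0.42)^6 − 1) × 100% ≈ 719.8%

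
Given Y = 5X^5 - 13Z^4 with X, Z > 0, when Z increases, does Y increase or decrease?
Y decreases

Taking the partial derivative:
∂Y/∂Z = -52Z^3

∂Y/∂Z = -52Z^3 < 0 (assuming positive values)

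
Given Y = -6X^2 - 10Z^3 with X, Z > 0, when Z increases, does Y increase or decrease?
Y decreases

Taking the partial derivative:
∂Y/∂Z = -30Z^2

∂Y/∂Z = -30Z^2 < 0 (assuming positive values)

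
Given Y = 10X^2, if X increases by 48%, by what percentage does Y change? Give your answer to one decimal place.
119.0%

For Y = 10X^2:
If X → X(1 + 0.48)
Then Y → Y · (1 + 0.48)^2
     = Y · 2.1904

Percentage change = ((1 + 0.48)^2 − 1) × 100% ≈ 119.0%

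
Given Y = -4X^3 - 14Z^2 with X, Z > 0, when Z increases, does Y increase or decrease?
Y decreases

Taking the partial derivative:
∂Y/∂Z = -28Z

∂Y/∂Z = -28Z < 0 (assuming positive values)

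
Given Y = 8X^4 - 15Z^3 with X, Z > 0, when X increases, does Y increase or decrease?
Y increases

Taking the partial derivative:
∂Y/∂X = 32X^3

∂Y/∂X = 32X^3 > 0 (assuming positive values)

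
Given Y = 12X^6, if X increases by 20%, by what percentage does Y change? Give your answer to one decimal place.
198.6%

For Y = 12X^6:
If X → X(1 + 0.2)
Then Y → Y · (1 + 0.2)^6
     ≈ Y · 2.9860

Percentage change = ((1 + 0.2)^6 − 1) × 100% ≈ 198.6%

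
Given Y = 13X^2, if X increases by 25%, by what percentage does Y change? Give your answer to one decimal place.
56.3%

For Y = 13X^2:
If X → X(1 + 0.25)
Then Y → Y · (1 + 0.25)^2
     = Y · 1.5625

Percentage change = ((1 + 0.25)^2 − 1) × 100% ≈ 56.3%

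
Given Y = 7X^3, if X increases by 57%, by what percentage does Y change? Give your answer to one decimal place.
287.0%

For Y = 7X^3:
If X → X(1 + 0.57)
Then Y → Y · (1 + 0.57)^3
     ≈ Y · 3.8699

Percentage change = ((1 + 0.57)^3 − 1) × 100% ≈ 287.0%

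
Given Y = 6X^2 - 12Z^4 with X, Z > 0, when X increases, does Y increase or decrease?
Y increases

Taking the partial derivative:
∂Y/∂X = 12X

∂Y/∂X = 12X > 0 (assuming positive values)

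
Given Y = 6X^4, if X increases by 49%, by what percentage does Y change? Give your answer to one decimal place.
392.9%

For Y = 6X^4:
If X → X(1 + 0.49)
Then Y → Y · (1 + 0.49)^4
     ≈ Y · 4.9288

Percentage change = ((1 + 0.49)^4 − 1) × 100% ≈ 392.9%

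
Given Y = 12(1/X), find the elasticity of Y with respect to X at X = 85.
Elasticity = -1

Elasticity = (dY/dX) · (X/Y)

dY/dX = -12/X²
At X = 85: dY/dX = -12/7225, Y = 12/85

Elasticity = (-12/7225) · (85 / (12/85)) = -1

Interpretation: for a small percentage change in X, the percentage change in Y is approximately -1.00 times as large.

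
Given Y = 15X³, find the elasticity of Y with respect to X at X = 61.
Elasticity = 3

Elasticity = (dY/dX) · (X/Y)

dY/dX = 45·X²
At X = 61: dY/dX = 167445, Y = 3404715

Elasticity = 167445 · (61 / 3404715) = 3

Interpretation: for a small percentage change in X, the percentage change in Y is approximately 3.00 times as large.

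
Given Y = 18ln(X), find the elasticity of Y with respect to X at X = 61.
Elasticity = 1/ln(61) ≈ 0.2433

Elasticity = (dY/dX) · (X/Y)

dY/dX = 18/X
At X = 61: dY/dX = 18/61, Y = 18·ln(61)

Elasticity = (18/61) · (61 / (18·ln(61))) = 1/ln(61) ≈ 0.2433

Interpretation: for a small percentage change in X, the percentage change in Y is approximately 0.24 times as large.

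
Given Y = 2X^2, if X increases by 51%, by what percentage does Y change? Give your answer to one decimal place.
128.0%

For Y = 2X^2:
If X → X(1 + 0.51)
Then Y → Y · (1 + 0.51)^2
     = Y · 2.2801

Percentage change = ((1 + 0.51)^2 − 1) × 100% ≈ 128.0%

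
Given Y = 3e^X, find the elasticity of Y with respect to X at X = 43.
Elasticity = 43

Elasticity = (dY/dX) · (X/Y)

dY/dX = 3·e^X
At X = 43: dY/dX = 3·e^43, Y = 3·e^43

Elasticity = (3·e^43) · (43 / (3·e^43)) = 43

Interpretation: for a small percentage change in X, the percentage change in Y is approximately 43.00 times as large.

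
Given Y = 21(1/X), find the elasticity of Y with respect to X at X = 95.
Elasticity = -1

Elasticity = (dY/dX) · (X/Y)

dY/dX = -21/X²
At X = 95: dY/dX = -21/9025, Y = 21/95

Elasticity = (-21/9025) · (95 / (21/95)) = -1

Interpretation: for a small percentage change in X, the percentage change in Y is approximately -1.00 times as large.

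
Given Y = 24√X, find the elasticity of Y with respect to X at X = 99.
Elasticity = 1/2

Elasticity = (dY/dX) · (X/Y)

dY/dX = 12/√X
At X = 99: dY/dX = 4·√11/11, Y = 72·√11

Elasticity = (4·√11/11) · (99 / (72·√11)) = 1/2

Interpretation: for a small percentage change in X, the percentage change in Y is approximately 0.50 times as large.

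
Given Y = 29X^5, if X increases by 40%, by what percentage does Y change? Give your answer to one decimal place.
437.8%

For Y = 29X^5:
If X → X(1 + 0.4)
Then Y → Y · (1 + 0.4)^5
     ≈ Y · 5.3782

Percentage change = ((1 + 0.4)^5 − 1) × 100% ≈ 437.8%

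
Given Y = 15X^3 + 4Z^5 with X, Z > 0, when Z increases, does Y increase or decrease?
Y increases

Taking the partial derivative:
∂Y/∂Z = 20Z^4

∂Y/∂Z = 20Z^4 > 0 (assuming positive values)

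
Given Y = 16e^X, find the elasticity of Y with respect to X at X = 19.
Elasticity = 19

Elasticity = (dY/dX) · (X/Y)

dY/dX = 16·e^X
At X = 19: dY/dX = 16·e^19, Y = 16·e^19

Elasticity = (16·e^19) · (19 / (16·e^19)) = 19

Interpretation: for a small percentage change in X, the percentage change in Y is approximately 19.00 times as large.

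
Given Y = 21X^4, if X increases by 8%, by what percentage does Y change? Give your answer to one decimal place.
36.0%

For Y = 21X^4:
If X → X(1 + 0.08)
Then Y → Y · (1 + 0.08)^4
     ≈ Y · 1.3605

Percentage change = ((1 + 0.08)^4 − 1) × 100% ≈ 36.0%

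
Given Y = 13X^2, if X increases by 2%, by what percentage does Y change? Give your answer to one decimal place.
4.0%

For Y = 13X^2:
If X → X(1 + 0.02)
Then Y → Y · (1 + 0.02)^2
     = Y · 1.0404

Percentage change = ((1 + 0.02)^2 − 1) × 100% ≈ 4.0%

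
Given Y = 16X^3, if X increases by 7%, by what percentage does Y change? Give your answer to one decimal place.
22.5%

For Y = 16X^3:
If X → X(1 + 0.07)
Then Y → Y · (1 + 0.07)^3
     ≈ Y · 1.2250

Percentage change = ((1 + 0.07)^3 − 1) × 100% ≈ 22.5%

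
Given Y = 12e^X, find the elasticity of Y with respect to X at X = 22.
Elasticity = 22

Elasticity = (dY/dX) · (X/Y)

dY/dX = 12·e^X
At X = 22: dY/dX = 12·e^22, Y = 12·e^22

Elasticity = (12·e^22) · (22 / (12·e^22)) = 22

Interpretation: for a small percentage change in X, the percentage change in Y is approximately 22.00 times as large.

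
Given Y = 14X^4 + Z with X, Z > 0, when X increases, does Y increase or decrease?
Y increases

Taking the partial derivative:
∂Y/∂X = 56X^3

∂Y/∂X = 56X^3 > 0 (assuming positive values)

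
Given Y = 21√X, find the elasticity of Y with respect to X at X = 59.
Elasticity = 1/2

Elasticity = (dY/dX) · (X/Y)

dY/dX = 21/(2·√X)
At X = 59: dY/dX = 21·√59/118, Y = 21·√59

Elasticity = (21·√59/118) · (59 / (21·√59)) = 1/2

Interpretation: for a small percentage change in X, the percentage change in Y is approximately 0.50 times as large.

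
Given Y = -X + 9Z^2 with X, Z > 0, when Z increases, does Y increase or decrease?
Y increases

Taking the partial derivative:
∂Y/∂Z = 18Z

∂Y/∂Z = 18Z > 0 (assuming positive values)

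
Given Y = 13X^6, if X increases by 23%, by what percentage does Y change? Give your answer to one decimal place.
246.3%

For Y = 13X^6:
If X → X(1 + 0.23)
Then Y → Y · (1 + 0.23)^6
     ≈ Y · 3.4628

Percentage change = ((1 + 0.23)^6 − 1) × 100% ≈ 246.3%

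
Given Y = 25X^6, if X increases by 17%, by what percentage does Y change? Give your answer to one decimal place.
156.5%

For Y = 25X^6:
If X → X(1 + 0.17)
Then Y → Y · (1 + 0.17)^6
     ≈ Y · 2.5652

Percentage change = ((1 + 0.17)^6 − 1) × 100% ≈ 156.5%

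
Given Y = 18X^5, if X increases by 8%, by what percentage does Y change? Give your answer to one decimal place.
46.9%

For Y = 18X^5:
If X → X(1 + 0.08)
Then Y → Y · (1 + 0.08)^5
     ≈ Y · 1.4693

Percentage change = ((1 + 0.08)^5 − 1) × 100% ≈ 46.9%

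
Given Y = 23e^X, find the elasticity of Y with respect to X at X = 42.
Elasticity = 42

Elasticity = (dY/dX) · (X/Y)

dY/dX = 23·e^X
At X = 42: dY/dX = 23·e^42, Y = 23·e^42

Elasticity = (23·e^42) · (42 / (23·e^42)) = 42

Interpretation: for a small percentage change in X, the percentage change in Y is approximately 42.00 times as large.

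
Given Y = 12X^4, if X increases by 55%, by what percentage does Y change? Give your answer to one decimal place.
477.2%

For Y = 12X^4:
If X → X(1 + 0.55)
Then Y → Y · (1 + 0.55)^4
     ≈ Y · 5.7720

Percentage change = ((1 + 0.55)^4 − 1) × 100% ≈ 477.2%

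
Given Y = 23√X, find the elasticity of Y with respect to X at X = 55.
Elasticity = 1/2

Elasticity = (dY/dX) · (X/Y)

dY/dX = 23/(2·√X)
At X = 55: dY/dX = 23·√55/110, Y = 23·√55

Elasticity = (23·√55/110) · (55 / (23·√55)) = 1/2

Interpretation: for a small percentage change in X, the percentage change in Y is approximately 0.50 times as large.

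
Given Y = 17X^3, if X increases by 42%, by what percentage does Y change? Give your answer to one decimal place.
186.3%

For Y = 17X^3:
If X → X(1 + 0.42)
Then Y → Y · (1 + 0.42)^3
     ≈ Y · 2.8633

Percentage change = ((1 + 0.42)^3 − 1) × 100% ≈ 186.3%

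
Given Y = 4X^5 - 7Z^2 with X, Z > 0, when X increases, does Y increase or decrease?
Y increases

Taking the partial derivative:
∂Y/∂X = 20X^4

∂Y/∂X = 20X^4 > 0 (assuming positive values)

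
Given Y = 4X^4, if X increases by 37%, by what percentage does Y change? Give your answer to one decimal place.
252.3%

For Y = 4X^4:
If X → X(1 + 0.37)
Then Y → Y · (1 + 0.37)^4
     ≈ Y · 3.5228

Percentage change = ((1 + 0.37)^4 − 1) × 100% ≈ 252.3%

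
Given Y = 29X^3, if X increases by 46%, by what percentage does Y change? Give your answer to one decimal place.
211.2%

For Y = 29X^3:
If X → X(1 + 0.46)
Then Y → Y · (1 + 0.46)^3
     ≈ Y · 3.1121

Percentage change = ((1 + 0.46)^3 − 1) × 100% ≈ 211.2%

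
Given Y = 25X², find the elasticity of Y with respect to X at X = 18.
Elasticity = 2

Elasticity = (dY/dX) · (X/Y)

dY/dX = 50·X
At X = 18: dY/dX = 900, Y = 8100

Elasticity = 900 · (18 / 8100) = 2

Interpretation: for a small percentage change in X, the percentage change in Y is approximately 2.00 times as large.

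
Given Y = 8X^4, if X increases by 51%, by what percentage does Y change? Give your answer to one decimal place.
419.9%

For Y = 8X^4:
If X → X(1 + 0.51)
Then Y → Y · (1 + 0.51)^4
     ≈ Y · 5.1989

Percentage change = ((1 + 0.51)^4 − 1) × 100% ≈ 419.9%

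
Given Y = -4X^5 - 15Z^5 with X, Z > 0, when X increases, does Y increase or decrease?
Y decreases

Taking the partial derivative:
∂Y/∂X = -20X^4

∂Y/∂X = -20X^4 < 0 (assuming positive values)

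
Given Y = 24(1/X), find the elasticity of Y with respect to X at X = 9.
Elasticity = -1

Elasticity = (dY/dX) · (X/Y)

dY/dX = -24/X²
At X = 9: dY/dX = -8/27, Y = 8/3

Elasticity = (-8/27) · (9 / (8/3)) = -1

Interpretation: for a small percentage change in X, the percentage change in Y is approximately -1.00 times as large.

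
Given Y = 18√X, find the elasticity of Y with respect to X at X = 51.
Elasticity = 1/2

Elasticity = (dY/dX) · (X/Y)

dY/dX = 9/√X
At X = 51: dY/dX = 3·√51/17, Y = 18·√51

Elasticity = (3·√51/17) · (51 / (18·√51)) = 1/2

Interpretation: for a small percentage change in X, the percentage change in Y is approximately 0.50 times as large.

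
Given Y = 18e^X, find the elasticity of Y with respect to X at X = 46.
Elasticity = 46

Elasticity = (dY/dX) · (X/Y)

dY/dX = 18·e^X
At X = 46: dY/dX = 18·e^46, Y = 18·e^46

Elasticity = (18·e^46) · (46 / (18·e^46)) = 46

Interpretation: for a small percentage change in X, the percentage change in Y is approximately 46.00 times as large.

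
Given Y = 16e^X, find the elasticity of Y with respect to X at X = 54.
Elasticity = 54

Elasticity = (dY/dX) · (X/Y)

dY/dX = 16·e^X
At X = 54: dY/dX = 16·e^54, Y = 16·e^54

Elasticity = (16·e^54) · (54 / (16·e^54)) = 54

Interpretation: for a small percentage change in X, the percentage change in Y is approximately 54.00 times as large.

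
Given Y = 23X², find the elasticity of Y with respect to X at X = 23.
Elasticity = 2

Elasticity = (dY/dX) · (X/Y)

dY/dX = 46·X
At X = 23: dY/dX = 1058, Y = 12167

Elasticity = 1058 · (23 / 12167) = 2

Interpretation: for a small percentage change in X, the percentage change in Y is approximately 2.00 times as large.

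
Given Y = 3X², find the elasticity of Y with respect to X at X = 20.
Elasticity = 2

Elasticity = (dY/dX) · (X/Y)

dY/dX = 6·X
At X = 20: dY/dX = 120, Y = 1200

Elasticity = 120 · (20 / 1200) = 2

Interpretation: for a small percentage change in X, the percentage change in Y is approximately 2.00 times as large.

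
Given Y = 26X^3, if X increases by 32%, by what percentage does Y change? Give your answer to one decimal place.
130.0%

For Y = 26X^3:
If X → X(1 + 0.32)
Then Y → Y · (1 + 0.32)^3
     ≈ Y · 2.3000

Percentage change = ((1 + 0.32)^3 − 1) × 100% ≈ 130.0%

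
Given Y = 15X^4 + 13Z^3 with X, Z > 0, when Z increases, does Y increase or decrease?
Y increases

Taking the partial derivative:
∂Y/∂Z = 39Z^2

∂Y/∂Z = 39Z^2 > 0 (assuming positive values)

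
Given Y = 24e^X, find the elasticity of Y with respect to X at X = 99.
Elasticity = 99

Elasticity = (dY/dX) · (X/Y)

dY/dX = 24·e^X
At X = 99: dY/dX = 24·e^99, Y = 24·e^99

Elasticity = (24·e^99) · (99 / (24·e^99)) = 99

Interpretation: for a small percentage change in X, the percentage change in Y is approximately 99.00 times as large.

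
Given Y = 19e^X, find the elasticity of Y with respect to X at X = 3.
Elasticity = 3

Elasticity = (dY/dX) · (X/Y)

dY/dX = 19·e^X
At X = 3: dY/dX = 19·e^3, Y = 19·e^3

Elasticity = (19·e^3) · (3 / (19·e^3)) = 3

Interpretation: for a small percentage change in X, the percentage change in Y is approximately 3.00 times as large.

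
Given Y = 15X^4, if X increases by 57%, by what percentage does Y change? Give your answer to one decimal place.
507.6%

For Y = 15X^4:
If X → X(1 + 0.57)
Then Y → Y · (1 + 0.57)^4
     ≈ Y · 6.0757

Percentage change = ((1 + 0.57)^4 − 1) × 100% ≈ 507.6%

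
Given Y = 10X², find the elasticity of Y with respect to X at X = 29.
Elasticity = 2

Elasticity = (dY/dX) · (X/Y)

dY/dX = 20·X
At X = 29: dY/dX = 580, Y = 8410

Elasticity = 580 · (29 / 8410) = 2

Interpretation: for a small percentage change in X, the percentage change in Y is approximately 2.00 times as large.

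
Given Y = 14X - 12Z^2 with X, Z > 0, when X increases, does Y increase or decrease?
Y increases

Taking the partial derivative:
∂Y/∂X = 14

∂Y/∂X = 14 > 0 (assuming positive values)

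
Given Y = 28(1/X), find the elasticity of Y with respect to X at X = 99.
Elasticity = -1

Elasticity = (dY/dX) · (X/Y)

dY/dX = -28/X²
At X = 99: dY/dX = -28/9801, Y = 28/99

Elasticity = (-28/9801) · (99 / (28/99)) = -1

Interpretation: for a small percentage change in X, the percentage change in Y is approximately -1.00 times as large.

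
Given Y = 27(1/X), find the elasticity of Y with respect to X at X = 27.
Elasticity = -1

Elasticity = (dY/dX) · (X/Y)

dY/dX = -27/X²
At X = 27: dY/dX = -1/27, Y = 1

Elasticity = (-1/27) · (27 / 1) = -1

Interpretation: for a small percentage change in X, the percentage change in Y is approximately -1.00 times as large.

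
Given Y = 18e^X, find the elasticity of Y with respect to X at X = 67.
Elasticity = 67

Elasticity = (dY/dX) · (X/Y)

dY/dX = 18·e^X
At X = 67: dY/dX = 18·e^67, Y = 18·e^67

Elasticity = (18·e^67) · (67 / (18·e^67)) = 67

Interpretation: for a small percentage change in X, the percentage change in Y is approximately 67.00 times as large.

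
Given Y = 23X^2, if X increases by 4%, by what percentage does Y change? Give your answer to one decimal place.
8.2%

For Y = 23X^2:
If X → X(1 + 0.04)
Then Y → Y · (1 + 0.04)^2
     = Y · 1.0816

Percentage change = ((1 + 0.04)^2 − 1) × 100% ≈ 8.2%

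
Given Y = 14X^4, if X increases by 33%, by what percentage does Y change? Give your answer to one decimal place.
212.9%

For Y = 14X^4:
If X → X(1 + 0.33)
Then Y → Y · (1 + 0.33)^4
     ≈ Y · 3.1290

Percentage change = ((1 + 0.33)^4 − 1) × 100% ≈ 212.9%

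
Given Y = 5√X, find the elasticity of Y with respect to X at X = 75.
Elasticity = 1/2

Elasticity = (dY/dX) · (X/Y)

dY/dX = 5/(2·√X)
At X = 75: dY/dX = √3/6, Y = 25·√3

Elasticity = (√3/6) · (75 / (25·√3)) = 1/2

Interpretation: for a small percentage change in X, the percentage change in Y is approximately 0.50 times as large.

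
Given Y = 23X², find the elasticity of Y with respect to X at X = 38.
Elasticity = 2

Elasticity = (dY/dX) · (X/Y)

dY/dX = 46·X
At X = 38: dY/dX = 1748, Y = 33212

Elasticity = 1748 · (38 / 33212) = 2

Interpretation: for a small percentage change in X, the percentage change in Y is approximately 2.00 times as large.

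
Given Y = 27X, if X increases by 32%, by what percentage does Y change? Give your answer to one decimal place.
32.0%

For Y = 27X:
If X → X(1 + 0.32)
Then Y → Y · (1 + 0.32)^1
     = Y · 1.3200

Percentage change = ((1 + 0.32)^1 − 1) × 100% = 32.0%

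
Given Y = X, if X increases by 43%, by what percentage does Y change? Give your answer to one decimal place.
43.0%

For Y = X:
If X → X(1 + 0.43)
Then Y → Y · (1 + 0.43)^1
     = Y · 1.4300

Percentage change = ((1 + 0.43)^1 − 1) × 100% = 43.0%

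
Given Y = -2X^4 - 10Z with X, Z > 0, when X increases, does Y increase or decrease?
Y decreases

Taking the partial derivative:
∂Y/∂X = -8X^3

∂Y/∂X = -8X^3 < 0 (assuming positive values)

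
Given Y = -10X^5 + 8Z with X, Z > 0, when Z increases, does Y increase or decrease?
Y increases

Taking the partial derivative:
∂Y/∂Z = 8

∂Y/∂Z = 8 > 0 (assuming positive values)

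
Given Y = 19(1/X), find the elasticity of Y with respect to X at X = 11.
Elasticity = -1

Elasticity = (dY/dX) · (X/Y)

dY/dX = -19/X²
At X = 11: dY/dX = -19/121, Y = 19/11

Elasticity = (-19/121) · (11 / (19/11)) = -1

Interpretation: for a small percentage change in X, the percentage change in Y is approximately -1.00 times as large.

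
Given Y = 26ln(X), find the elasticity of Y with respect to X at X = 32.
Elasticity = 1/ln(32) ≈ 0.2885

Elasticity = (dY/dX) · (X/Y)

dY/dX = 26/X
At X = 32: dY/dX = 13/16, Y = 26·ln(32)

Elasticity = (13/16) · (32 / (26·ln(32))) = 1/ln(32) ≈ 0.2885

Interpretation: for a small percentage change in X, the percentage change in Y is approximately 0.29 times as large.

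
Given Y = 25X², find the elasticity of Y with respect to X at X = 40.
Elasticity = 2

Elasticity = (dY/dX) · (X/Y)

dY/dX = 50·X
At X = 40: dY/dX = 2000, Y = 40000

Elasticity = 2000 · (40 / 40000) = 2

Interpretation: for a small percentage change in X, the percentage change in Y is approximately 2.00 times as large.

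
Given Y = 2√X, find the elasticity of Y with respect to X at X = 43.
Elasticity = 1/2

Elasticity = (dY/dX) · (X/Y)

dY/dX = 1/√X
At X = 43: dY/dX = √43/43, Y = 2·√43

Elasticity = (√43/43) · (43 / (2·√43)) = 1/2

Interpretation: for a small percentage change in X, the percentage change in Y is approximately 0.50 times as large.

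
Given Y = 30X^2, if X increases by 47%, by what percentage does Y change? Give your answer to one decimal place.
116.1%

For Y = 30X^2:
If X → X(1 + 0.47)
Then Y → Y · (1 + 0.47)^2
     = Y · 2.1609

Percentage change = ((1 + 0.47)^2 − 1) × 100% ≈ 116.1%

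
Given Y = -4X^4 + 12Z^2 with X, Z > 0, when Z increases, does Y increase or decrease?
Y increases

Taking the partial derivative:
∂Y/∂Z = 24Z

∂Y/∂Z = 24Z > 0 (assuming positive values)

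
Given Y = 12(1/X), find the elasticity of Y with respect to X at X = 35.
Elasticity = -1

Elasticity = (dY/dX) · (X/Y)

dY/dX = -12/X²
At X = 35: dY/dX = -12/1225, Y = 12/35

Elasticity = (-12/1225) · (35 / (12/35)) = -1

Interpretation: for a small percentage change in X, the percentage change in Y is approximately -1.00 times as large.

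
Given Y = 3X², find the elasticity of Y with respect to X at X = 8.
Elasticity = 2

Elasticity = (dY/dX) · (X/Y)

dY/dX = 6·X
At X = 8: dY/dX = 48, Y = 192

Elasticity = 48 · (8 / 192) = 2

Interpretation: for a small percentage change in X, the percentage change in Y is approximately 2.00 times as large.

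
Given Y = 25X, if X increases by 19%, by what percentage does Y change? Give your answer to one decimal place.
19.0%

For Y = 25X:
If X → X(1 + 0.19)
Then Y → Y · (1 + 0.19)^1
     = Y · 1.1900

Percentage change = ((1 + 0.19)^1 − 1) × 100% = 19.0%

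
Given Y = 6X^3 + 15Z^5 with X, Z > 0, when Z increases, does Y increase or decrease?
Y increases

Taking the partial derivative:
∂Y/∂Z = 75Z^4

∂Y/∂Z = 75Z^4 > 0 (assuming positive values)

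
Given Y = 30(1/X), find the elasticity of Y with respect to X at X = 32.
Elasticity = -1

Elasticity = (dY/dX) · (X/Y)

dY/dX = -30/X²
At X = 32: dY/dX = -15/512, Y = 15/16

Elasticity = (-15/512) · (32 / (15/16)) = -1

Interpretation: for a small percentage change in X, the percentage change in Y is approximately -1.00 times as large.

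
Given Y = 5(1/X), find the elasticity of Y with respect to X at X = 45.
Elasticity = -1

Elasticity = (dY/dX) · (X/Y)

dY/dX = -5/X²
At X = 45: dY/dX = -1/405, Y = 1/9

Elasticity = (-1/405) · (45 / (1/9)) = -1

Interpretation: for a small percentage change in X, the percentage change in Y is approximately -1.00 times as large.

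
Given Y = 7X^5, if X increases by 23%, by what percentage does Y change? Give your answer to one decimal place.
181.5%

For Y = 7X^5:
If X → X(1 + 0.23)
Then Y → Y · (1 + 0.23)^5
     ≈ Y · 2.8153

Percentage change = ((1 + 0.23)^5 − 1) × 100% ≈ 181.5%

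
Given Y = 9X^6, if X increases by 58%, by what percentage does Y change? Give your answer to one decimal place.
1455.8%

For Y = 9X^6:
If X → X(1 + 0.58)
Then Y → Y · (1 + 0.58)^6
     ≈ Y · 15.5576

Percentage change = ((1 + 0.58)^6 − 1) × 100% ≈ 1455.8%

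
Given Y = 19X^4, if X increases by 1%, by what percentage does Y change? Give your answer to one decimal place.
4.1%

For Y = 19X^4:
If X → X(1 + 0.01)
Then Y → Y · (1 + 0.01)^4
     ≈ Y · 1.0406

Percentage change = ((1 + 0.01)^4 − 1) × 100% ≈ 4.1%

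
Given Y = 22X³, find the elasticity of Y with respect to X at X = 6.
Elasticity = 3

Elasticity = (dY/dX) · (X/Y)

dY/dX = 66·X²
At X = 6: dY/dX = 2376, Y = 4752

Elasticity = 2376 · (6 / 4752) = 3

Interpretation: for a small percentage change in X, the percentage change in Y is approximately 3.00 times as large.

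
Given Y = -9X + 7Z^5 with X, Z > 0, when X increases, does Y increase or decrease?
Y decreases

Taking the partial derivative:
∂Y/∂X = -9

∂Y/∂X = -9 < 0 (assuming positive values)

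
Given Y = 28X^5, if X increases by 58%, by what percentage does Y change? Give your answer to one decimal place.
884.7%

For Y = 28X^5:
If X → X(1 + 0.58)
Then Y → Y · (1 + 0.58)^5
     ≈ Y · 9.8466

Percentage change = ((1 + 0.58)^5 − 1) × 100% ≈ 884.7%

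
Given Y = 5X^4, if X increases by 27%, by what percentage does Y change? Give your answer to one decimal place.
160.1%

For Y = 5X^4:
If X → X(1 + 0.27)
Then Y → Y · (1 + 0.27)^4
     ≈ Y · 2.6014

Percentage change = ((1 + 0.27)^4 − 1) × 100% ≈ 160.1%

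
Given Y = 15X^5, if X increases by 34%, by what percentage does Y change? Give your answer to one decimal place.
332.0%

For Y = 15X^5:
If X → X(1 + 0.34)
Then Y → Y · (1 + 0.34)^5
     ≈ Y · 4.3204

Percentage change = ((1 + 0.34)^5 − 1) × 100% ≈ 332.0%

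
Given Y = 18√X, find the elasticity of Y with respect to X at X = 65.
Elasticity = 1/2

Elasticity = (dY/dX) · (X/Y)

dY/dX = 9/√X
At X = 65: dY/dX = 9·√65/65, Y = 18·√65

Elasticity = (9·√65/65) · (65 / (18·√65)) = 1/2

Interpretation: for a small percentage change in X, the percentage change in Y is approximately 0.50 times as large.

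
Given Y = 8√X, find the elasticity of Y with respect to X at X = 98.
Elasticity = 1/2

Elasticity = (dY/dX) · (X/Y)

dY/dX = 4/√X
At X = 98: dY/dX = 2·√2/7, Y = 56·√2

Elasticity = (2·√2/7) · (98 / (56·√2)) = 1/2

Interpretation: for a small percentage change in X, the percentage change in Y is approximately 0.50 times as large.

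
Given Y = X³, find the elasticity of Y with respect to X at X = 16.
Elasticity = 3

Elasticity = (dY/dX) · (X/Y)

dY/dX = 3·X²
At X = 16: dY/dX = 768, Y = 4096

Elasticity = 768 · (16 / 4096) = 3

Interpretation: for a small percentage change in X, the percentage change in Y is approximately 3.00 times as large.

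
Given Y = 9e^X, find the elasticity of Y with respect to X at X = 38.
Elasticity = 38

Elasticity = (dY/dX) · (X/Y)

dY/dX = 9·e^X
At X = 38: dY/dX = 9·e^38, Y = 9·e^38

Elasticity = (9·e^38) · (38 / (9·e^38)) = 38

Interpretation: for a small percentage change in X, the percentage change in Y is approximately 38.00 times as large.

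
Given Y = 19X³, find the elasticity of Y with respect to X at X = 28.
Elasticity = 3

Elasticity = (dY/dX) · (X/Y)

dY/dX = 57·X²
At X = 28: dY/dX = 44688, Y = 417088

Elasticity = 44688 · (28 / 417088) = 3

Interpretation: for a small percentage change in X, the percentage change in Y is approximately 3.00 times as large.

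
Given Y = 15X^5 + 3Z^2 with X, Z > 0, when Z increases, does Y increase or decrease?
Y increases

Taking the partial derivative:
∂Y/∂Z = 6Z

∂Y/∂Z = 6Z > 0 (assuming positive values)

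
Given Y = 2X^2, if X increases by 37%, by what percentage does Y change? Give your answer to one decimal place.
87.7%

For Y = 2X^2:
If X → X(1 + 0.37)
Then Y → Y · (1 + 0.37)^2
     = Y · 1.8769

Percentage change = ((1 + 0.37)^2 − 1) × 100% ≈ 87.7%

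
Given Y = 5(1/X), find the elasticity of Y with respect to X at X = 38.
Elasticity = -1

Elasticity = (dY/dX) · (X/Y)

dY/dX = -5/X²
At X = 38: dY/dX = -5/1444, Y = 5/38

Elasticity = (-5/1444) · (38 / (5/38)) = -1

Interpretation: for a small percentage change in X, the percentage change in Y is approximately -1.00 times as large.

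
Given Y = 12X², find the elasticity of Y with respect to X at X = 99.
Elasticity = 2

Elasticity = (dY/dX) · (X/Y)

dY/dX = 24·X
At X = 99: dY/dX = 2376, Y = 117612

Elasticity = 2376 · (99 / 117612) = 2

Interpretation: for a small percentage change in X, the percentage change in Y is approximately 2.00 times as large.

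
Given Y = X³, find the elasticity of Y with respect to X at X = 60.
Elasticity = 3

Elasticity = (dY/dX) · (X/Y)

dY/dX = 3·X²
At X = 60: dY/dX = 10800, Y = 216000

Elasticity = 10800 · (60 / 216000) = 3

Interpretation: for a small percentage change in X, the percentage change in Y is approximately 3.00 times as large.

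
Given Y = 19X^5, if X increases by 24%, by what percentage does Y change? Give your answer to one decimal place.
193.2%

For Y = 19X^5:
If X → X(1 + 0.24)
Then Y → Y · (1 + 0.24)^5
     ≈ Y · 2.9316

Percentage change = ((1 + 0.24)^5 − 1) × 100% ≈ 193.2%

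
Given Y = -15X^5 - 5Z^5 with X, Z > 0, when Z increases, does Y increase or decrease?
Y decreases

Taking the partial derivative:
∂Y/∂Z = -25Z^4

∂Y/∂Z = -25Z^4 < 0 (assuming positive values)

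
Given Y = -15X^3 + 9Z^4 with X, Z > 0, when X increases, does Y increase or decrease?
Y decreases

Taking the partial derivative:
∂Y/∂X = -45X^2

∂Y/∂X = -45X^2 < 0 (assuming positive values)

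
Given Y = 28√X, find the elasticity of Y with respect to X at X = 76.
Elasticity = 1/2

Elasticity = (dY/dX) · (X/Y)

dY/dX = 14/√X
At X = 76: dY/dX = 7·√19/19, Y = 56·√19

Elasticity = (7·√19/19) · (76 / (56·√19)) = 1/2

Interpretation: for a small percentage change in X, the percentage change in Y is approximately 0.50 times as large.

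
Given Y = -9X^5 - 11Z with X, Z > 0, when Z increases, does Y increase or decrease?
Y decreases

Taking the partial derivative:
∂Y/∂Z = -11

∂Y/∂Z = -11 < 0 (assuming positive values)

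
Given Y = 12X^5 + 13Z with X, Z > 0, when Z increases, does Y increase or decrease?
Y increases

Taking the partial derivative:
∂Y/∂Z = 13

∂Y/∂Z = 13 > 0 (assuming positive values)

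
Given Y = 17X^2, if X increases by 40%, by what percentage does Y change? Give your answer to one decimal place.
96.0%

For Y = 17X^2:
If X → X(1 + 0.4)
Then Y → Y · (1 + 0.4)^2
     = Y · 1.9600

Percentage change = ((1 + 0.4)^2 − 1) × 100% = 96.0%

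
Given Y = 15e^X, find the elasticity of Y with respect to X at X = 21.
Elasticity = 21

Elasticity = (dY/dX) · (X/Y)

dY/dX = 15·e^X
At X = 21: dY/dX = 15·e^21, Y = 15·e^21

Elasticity = (15·e^21) · (21 / (15·e^21)) = 21

Interpretation: for a small percentage change in X, the percentage change in Y is approximately 21.00 times as large.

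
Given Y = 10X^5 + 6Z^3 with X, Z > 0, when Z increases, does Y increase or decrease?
Y increases

Taking the partial derivative:
∂Y/∂Z = 18Z^2

∂Y/∂Z = 18Z^2 > 0 (assuming positive values)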